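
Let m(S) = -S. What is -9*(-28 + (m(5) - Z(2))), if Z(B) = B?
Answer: 315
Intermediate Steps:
-9*(-28 + (m(5) - Z(2))) = -9*(-28 + (-1*5 - 1*2)) = -9*(-28 + (-5 - 2)) = -9*(-28 - 7) = -9*(-35) = 315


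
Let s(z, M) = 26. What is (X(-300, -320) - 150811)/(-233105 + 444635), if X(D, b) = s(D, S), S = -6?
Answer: -30157/42306 ≈ -0.71283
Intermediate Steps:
X(D, b) = 26
(X(-300, -320) - 150811)/(-233105 + 444635) = (26 - 150811)/(-233105 + 444635) = -150785/211530 = -150785*1/211530 = -30157/42306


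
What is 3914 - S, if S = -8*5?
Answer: 3954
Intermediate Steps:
S = -40
3914 - S = 3914 - 1*(-40) = 3914 + 40 = 3954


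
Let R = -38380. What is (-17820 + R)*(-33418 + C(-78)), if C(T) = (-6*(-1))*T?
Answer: 1904393200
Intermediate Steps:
C(T) = 6*T
(-17820 + R)*(-33418 + C(-78)) = (-17820 - 38380)*(-33418 + 6*(-78)) = -56200*(-33418 - 468) = -56200*(-33886) = 1904393200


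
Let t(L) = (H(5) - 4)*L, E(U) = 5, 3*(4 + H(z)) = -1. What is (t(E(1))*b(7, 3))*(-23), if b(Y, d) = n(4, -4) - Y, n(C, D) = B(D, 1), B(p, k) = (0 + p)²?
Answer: 8625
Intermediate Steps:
B(p, k) = p²
H(z) = -13/3 (H(z) = -4 + (⅓)*(-1) = -4 - ⅓ = -13/3)
n(C, D) = D²
b(Y, d) = 16 - Y (b(Y, d) = (-4)² - Y = 16 - Y)
t(L) = -25*L/3 (t(L) = (-13/3 - 4)*L = -25*L/3)
(t(E(1))*b(7, 3))*(-23) = ((-25/3*5)*(16 - 1*7))*(-23) = -125*(16 - 7)/3*(-23) = -125/3*9*(-23) = -375*(-23) = 8625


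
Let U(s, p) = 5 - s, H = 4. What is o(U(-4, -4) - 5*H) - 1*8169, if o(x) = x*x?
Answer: -8048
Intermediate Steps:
o(x) = x**2
o(U(-4, -4) - 5*H) - 1*8169 = ((5 - 1*(-4)) - 5*4)**2 - 1*8169 = ((5 + 4) - 20)**2 - 8169 = (9 - 20)**2 - 8169 = (-11)**2 - 8169 = 121 - 8169 = -8048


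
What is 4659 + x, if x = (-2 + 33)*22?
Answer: 5341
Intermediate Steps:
x = 682 (x = 31*22 = 682)
4659 + x = 4659 + 682 = 5341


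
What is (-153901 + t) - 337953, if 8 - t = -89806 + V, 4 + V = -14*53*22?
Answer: -385712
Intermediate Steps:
V = -16328 (V = -4 - 14*53*22 = -4 - 742*22 = -4 - 16324 = -16328)
t = 106142 (t = 8 - (-89806 - 16328) = 8 - 1*(-106134) = 8 + 106134 = 106142)
(-153901 + t) - 337953 = (-153901 + 106142) - 337953 = -47759 - 337953 = -385712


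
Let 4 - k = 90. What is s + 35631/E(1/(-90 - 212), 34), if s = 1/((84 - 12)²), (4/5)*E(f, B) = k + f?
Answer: -223130883767/673220160 ≈ -331.44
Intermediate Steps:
k = -86 (k = 4 - 1*90 = 4 - 90 = -86)
E(f, B) = -215/2 + 5*f/4 (E(f, B) = 5*(-86 + f)/4 = -215/2 + 5*f/4)
s = 1/5184 (s = 1/(72²) = 1/5184 ≈ 0.00019290)
s + 35631/E(1/(-90 - 212), 34) = 1/5184 + 35631/(-215/2 + 5/(4*(-90 - 212))) = 1/5184 + 35631/(-215/2 + (5/4)/(-302)) = 1/5184 + 35631/(-215/2 + (5/4)*(-1/302)) = 1/5184 + 35631/(-215/2 - 5/1208) = 1/5184 + 35631/(-129865/1208) = 1/5184 + 35631*(-1208/129865) = 1/5184 - 43042248/129865 = -223130883767/673220160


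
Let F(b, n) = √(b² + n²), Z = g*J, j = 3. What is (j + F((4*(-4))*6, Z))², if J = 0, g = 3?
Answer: 9801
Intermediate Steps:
Z = 0 (Z = 3*0 = 0)
(j + F((4*(-4))*6, Z))² = (3 + √(((4*(-4))*6)² + 0²))² = (3 + √((-16*6)² + 0))² = (3 + √((-96)² + 0))² = (3 + √(9216 + 0))² = (3 + √9216)² = (3 + 96)² = 99² = 9801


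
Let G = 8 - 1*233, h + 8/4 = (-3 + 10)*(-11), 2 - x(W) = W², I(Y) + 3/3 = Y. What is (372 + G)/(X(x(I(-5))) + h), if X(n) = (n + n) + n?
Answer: -147/181 ≈ -0.81215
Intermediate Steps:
I(Y) = -1 + Y
x(W) = 2 - W²
h = -79 (h = -2 + (-3 + 10)*(-11) = -2 + 7*(-11) = -2 - 77 = -79)
G = -225 (G = 8 - 233 = -225)
X(n) = 3*n (X(n) = 2*n + n = 3*n)
(372 + G)/(X(x(I(-5))) + h) = (372 - 225)/(3*(2 - (-1 - 5)²) - 79) = 147/(3*(2 - 1*(-6)²) - 79) = 147/(3*(2 - 1*36) - 79) = 147/(3*(2 - 36) - 79) = 147/(3*(-34) - 79) = 147/(-102 - 79) = 147/(-181) = 147*(-1/181) = -147/181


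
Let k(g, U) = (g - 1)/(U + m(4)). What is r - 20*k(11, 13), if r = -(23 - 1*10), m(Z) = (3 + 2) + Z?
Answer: -243/11 ≈ -22.091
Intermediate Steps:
m(Z) = 5 + Z
k(g, U) = (-1 + g)/(9 + U) (k(g, U) = (g - 1)/(U + (5 + 4)) = (-1 + g)/(U + 9) = (-1 + g)/(9 + U))
r = -13 (r = -(23 - 10) = -1*13 = -13)
r - 20*k(11, 13) = -13 - 20*(-1 + 11)/(9 + 13) = -13 - 20*10/22 = -13 - 10*10/11 = -13 - 20*5/11 = -13 - 100/11 = -243/11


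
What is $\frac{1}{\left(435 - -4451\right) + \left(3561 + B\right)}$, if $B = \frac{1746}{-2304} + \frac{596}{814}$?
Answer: $\frac{52096}{440053577} \approx 0.00011839$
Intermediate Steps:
$B = - \frac{1335}{52096}$ ($B = 1746 \left(- \frac{1}{2304}\right) + 596 \cdot \frac{1}{814} = - \frac{97}{128} + \frac{298}{407} = - \frac{1335}{52096} \approx -0.025626$)
$\frac{1}{\left(435 - -4451\right) + \left(3561 + B\right)} = \frac{1}{\left(435 - -4451\right) + \left(3561 - \frac{1335}{52096}\right)} = \frac{1}{\left(435 + 4451\right) + \frac{185512521}{52096}} = \frac{1}{4886 + \frac{185512521}{52096}} = \frac{1}{\frac{440053577}{52096}} = \frac{52096}{440053577}$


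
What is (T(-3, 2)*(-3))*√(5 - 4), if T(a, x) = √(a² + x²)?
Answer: -3*√13 ≈ -10.817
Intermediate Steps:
(T(-3, 2)*(-3))*√(5 - 4) = (√((-3)² + 2²)*(-3))*√(5 - 4) = (√(9 + 4)*(-3))*√1 = (√13*(-3))*1 = -3*√13*1 = -3*√13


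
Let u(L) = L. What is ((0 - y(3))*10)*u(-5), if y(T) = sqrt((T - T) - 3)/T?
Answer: 50*I*sqrt(3)/3 ≈ 28.868*I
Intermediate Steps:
y(T) = I*sqrt(3)/T (y(T) = sqrt(0 - 3)/T = sqrt(-3)/T = (I*sqrt(3))/T = I*sqrt(3)/T)
((0 - y(3))*10)*u(-5) = ((0 - I*sqrt(3)/3)*10)*(-5) = (-I*sqrt(3)/3*10)*(-5) = -10*I*sqrt(3)/3*(-5) = 50*I*sqrt(3)/3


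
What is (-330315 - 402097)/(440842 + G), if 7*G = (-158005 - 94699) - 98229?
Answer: -5126884/2734961 ≈ -1.8746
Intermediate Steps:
G = -350933/7 (G = ((-158005 - 94699) - 98229)/7 = (-252704 - 98229)/7 = (1/7)*(-350933) = -350933/7 ≈ -50133.)
(-330315 - 402097)/(440842 + G) = (-330315 - 402097)/(440842 - 350933/7) = -732412/2734961/7 = -732412*7/2734961 = -5126884/2734961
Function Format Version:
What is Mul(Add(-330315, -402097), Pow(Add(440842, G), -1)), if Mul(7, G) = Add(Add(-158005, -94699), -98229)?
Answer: Rational(-5126884, 2734961) ≈ -1.8746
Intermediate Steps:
G = Rational(-350933, 7) (G = Mul(Rational(1, 7), Add(Add(-158005, -94699), -98229)) = Mul(Rational(1, 7), Add(-252704, -98229)) = Mul(Rational(1, 7), -350933) = Rational(-350933, 7) ≈ -50133.)
Mul(Add(-330315, -402097), Pow(Add(440842, G), -1)) = Mul(Add(-330315, -402097), Pow(Add(440842, Rational(-350933, 7)), -1)) = Mul(-732412, Pow(Rational(2734961, 7), -1)) = Mul(-732412, Rational(7, 2734961)) = Rational(-5126884, 2734961)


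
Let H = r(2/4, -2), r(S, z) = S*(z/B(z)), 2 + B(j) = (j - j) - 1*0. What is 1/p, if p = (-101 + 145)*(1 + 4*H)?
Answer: 1/132 ≈ 0.0075758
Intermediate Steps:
B(j) = -2 (B(j) = -2 + ((j - j) - 1*0) = -2 + (0 + 0) = -2 + 0 = -2)
r(S, z) = -S*z/2 (r(S, z) = S*(z/(-2)) = S*(z*(-1/2)) = S*(-z/2) = -S*z/2)
H = 1/2 (H = -1/2*2/4*(-2) = -1/2*2*(1/4)*(-2) = -1/2*1/2*(-2) = 1/2 ≈ 0.50000)
p = 132 (p = (-101 + 145)*(1 + 4*(1/2)) = 44*(1 + 2) = 44*3 = 132)
1/p = 1/132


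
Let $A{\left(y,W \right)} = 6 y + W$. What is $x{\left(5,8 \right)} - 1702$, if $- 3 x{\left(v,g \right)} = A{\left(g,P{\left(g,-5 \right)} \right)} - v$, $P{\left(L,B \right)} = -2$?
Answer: $- \frac{5147}{3} \approx -1715.7$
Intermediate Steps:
$A{\left(y,W \right)} = W + 6 y$
$x{\left(v,g \right)} = \frac{2}{3} - 2 g + \frac{v}{3}$ ($x{\left(v,g \right)} = - \frac{\left(-2 + 6 g\right) - v}{3} = - \frac{-2 - v + 6 g}{3} = \frac{2}{3} - 2 g + \frac{v}{3}$)
$x{\left(5,8 \right)} - 1702 = \left(\frac{2}{3} - 16 + \frac{1}{3} \cdot 5\right) - 1702 = \left(\frac{2}{3} - 16 + \frac{5}{3}\right) - 1702 = - \frac{41}{3} - 1702 = - \frac{5147}{3}$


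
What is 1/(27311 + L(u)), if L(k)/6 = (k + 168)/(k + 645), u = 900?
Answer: 515/14067301 ≈ 3.6610e-5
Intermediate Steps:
L(k) = 6*(168 + k)/(645 + k) (L(k) = 6*((k + 168)/(k + 645)) = 6*((168 + k)/(645 + k)) = 6*(168 + k)/(645 + k))
1/(27311 + L(u)) = 1/(27311 + 6*(168 + 900)/(645 + 900)) = 1/(27311 + 6*1068/1545) = 1/(27311 + 6*(1/1545)*1068) = 1/(27311 + 2136/515) = 1/(14067301/515) = 515/14067301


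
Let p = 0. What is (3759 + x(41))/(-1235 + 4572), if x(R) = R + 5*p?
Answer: 3800/3337 ≈ 1.1387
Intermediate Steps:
x(R) = R (x(R) = R + 5*0 = R + 0 = R)
(3759 + x(41))/(-1235 + 4572) = (3759 + 41)/(-1235 + 4572) = 3800/3337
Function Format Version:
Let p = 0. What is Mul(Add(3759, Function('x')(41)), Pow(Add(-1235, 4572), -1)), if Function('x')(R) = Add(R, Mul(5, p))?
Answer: Rational(3800, 3337) ≈ 1.1387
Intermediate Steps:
Function('x')(R) = R (Function('x')(R) = Add(R, Mul(5, 0)) = Add(R, 0) = R)
Mul(Add(3759, Function('x')(41)), Pow(Add(-1235, 4572), -1)) = Mul(Add(3759, 41), Pow(Add(-1235, 4572), -1)) = Mul(3800, Pow(3337, -1)) = Mul(3800, Rational(1, 3337)) = Rational(3800, 3337)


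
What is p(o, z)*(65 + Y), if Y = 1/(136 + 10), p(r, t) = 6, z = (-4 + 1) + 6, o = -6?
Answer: 28473/73 ≈ 390.04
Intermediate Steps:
z = 3 (z = -3 + 6 = 3)
Y = 1/146 ≈ 0.0068493
p(o, z)*(65 + Y) = 6*(65 + 1/146) = 6*(9491/146) = 28473/73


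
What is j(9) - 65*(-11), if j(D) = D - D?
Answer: 715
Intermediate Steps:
j(D) = 0
j(9) - 65*(-11) = 0 - 65*(-11) = 0 + 715 = 715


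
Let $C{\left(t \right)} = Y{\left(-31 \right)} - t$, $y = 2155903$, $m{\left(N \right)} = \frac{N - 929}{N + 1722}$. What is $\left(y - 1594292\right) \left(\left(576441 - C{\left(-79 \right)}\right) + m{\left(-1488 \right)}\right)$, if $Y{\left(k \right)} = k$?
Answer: $\frac{75746466480995}{234} \approx 3.237 \cdot 10^{11}$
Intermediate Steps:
$m{\left(N \right)} = \frac{-929 + N}{1722 + N}$
$C{\left(t \right)} = -31 - t$
$\left(y - 1594292\right) \left(\left(576441 - C{\left(-79 \right)}\right) + m{\left(-1488 \right)}\right) = \left(2155903 - 1594292\right) \left(\left(576441 - \left(-31 - -79\right)\right) + \frac{-929 - 1488}{1722 - 1488}\right) = 561611 \left(\left(576441 - \left(-31 + 79\right)\right) + \frac{1}{234} \left(-2417\right)\right) = 561611 \left(\left(576441 - 48\right) + \frac{1}{234} \left(-2417\right)\right) = 561611 \left(\left(576441 - 48\right) - \frac{2417}{234}\right) = 561611 \left(576393 - \frac{2417}{234}\right) = 561611 \cdot \frac{134873545}{234} = \frac{75746466480995}{234}$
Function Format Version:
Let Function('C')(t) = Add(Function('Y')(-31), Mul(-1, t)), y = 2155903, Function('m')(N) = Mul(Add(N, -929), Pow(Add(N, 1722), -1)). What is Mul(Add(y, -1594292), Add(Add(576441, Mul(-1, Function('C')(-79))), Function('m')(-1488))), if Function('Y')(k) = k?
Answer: Rational(75746466480995, 234) ≈ 3.2370e+11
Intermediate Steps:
Function('m')(N) = Mul(Pow(Add(1722, N), -1), Add(-929, N)) (Function('m')(N) = Mul(Add(-929, N), Pow(Add(1722, N), -1)) = Mul(Pow(Add(1722, N), -1), Add(-929, N)))
Function('C')(t) = Add(-31, Mul(-1, t))
Mul(Add(y, -1594292), Add(Add(576441, Mul(-1, Function('C')(-79))), Function('m')(-1488))) = Mul(Add(2155903, -1594292), Add(Add(576441, Mul(-1, Add(-31, Mul(-1, -79)))), Mul(Pow(Add(1722, -1488), -1), Add(-929, -1488)))) = Mul(561611, Add(Add(576441, Mul(-1, Add(-31, 79))), Mul(Pow(234, -1), -2417))) = Mul(561611, Add(Add(576441, Mul(-1, 48)), Mul(Rational(1, 234), -2417))) = Mul(561611, Add(Add(576441, -48), Rational(-2417, 234))) = Mul(561611, Add(576393, Rational(-2417, 234))) = Mul(561611, Rational(134873545, 234)) = Rational(75746466480995, 234)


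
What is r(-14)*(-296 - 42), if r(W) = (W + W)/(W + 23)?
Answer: 9464/9 ≈ 1051.6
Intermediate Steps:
r(W) = 2*W/(23 + W) (r(W) = (2*W)/(23 + W) = 2*W/(23 + W))
r(-14)*(-296 - 42) = (2*(-14)/(23 - 14))*(-296 - 42) = (2*(-14)/9)*(-338) = (2*(-14)*(⅑))*(-338) = -28/9*(-338) = 9464/9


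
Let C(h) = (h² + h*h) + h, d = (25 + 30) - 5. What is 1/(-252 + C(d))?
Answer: 1/4798 ≈ 0.00020842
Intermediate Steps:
d = 50 (d = 55 - 5 = 50)
C(h) = h + 2*h² (C(h) = (h² + h²) + h = 2*h² + h = h + 2*h²)
1/(-252 + C(d)) = 1/(-252 + 50*(1 + 2*50)) = 1/(-252 + 50*(1 + 100)) = 1/(-252 + 50*101) = 1/(-252 + 5050) = 1/4798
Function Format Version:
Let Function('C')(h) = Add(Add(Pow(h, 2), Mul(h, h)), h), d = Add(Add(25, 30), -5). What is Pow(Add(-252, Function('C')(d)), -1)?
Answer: Rational(1, 4798) ≈ 0.00020842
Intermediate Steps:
d = 50 (d = Add(55, -5) = 50)
Function('C')(h) = Add(h, Mul(2, Pow(h, 2))) (Function('C')(h) = Add(Add(Pow(h, 2), Pow(h, 2)), h) = Add(Mul(2, Pow(h, 2)), h) = Add(h, Mul(2, Pow(h, 2))))
Pow(Add(-252, Function('C')(d)), -1) = Pow(Add(-252, Mul(50, Add(1, Mul(2, 50)))), -1) = Pow(Add(-252, Mul(50, Add(1, 100))), -1) = Pow(Add(-252, Mul(50, 101)), -1) = Pow(Add(-252, 5050), -1) = Pow(4798, -1) = Rational(1, 4798)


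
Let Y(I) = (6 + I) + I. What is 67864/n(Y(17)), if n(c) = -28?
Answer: -16966/7 ≈ -2423.7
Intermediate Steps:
Y(I) = 6 + 2*I
67864/n(Y(17)) = 67864/(-28) = 67864*(-1/28) = -16966/7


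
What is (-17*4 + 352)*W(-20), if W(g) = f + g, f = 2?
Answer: -5112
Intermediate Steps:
W(g) = 2 + g
(-17*4 + 352)*W(-20) = (-17*4 + 352)*(2 - 20) = (-1*68 + 352)*(-18) = (-68 + 352)*(-18) = 284*(-18) = -5112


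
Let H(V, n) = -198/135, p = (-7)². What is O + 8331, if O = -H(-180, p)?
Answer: 124987/15 ≈ 8332.5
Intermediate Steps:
p = 49
H(V, n) = -22/15 (H(V, n) = -198*1/135 = -22/15)
O = 22/15 (O = -1*(-22/15) = 22/15 ≈ 1.4667)
O + 8331 = 22/15 + 8331 = 124987/15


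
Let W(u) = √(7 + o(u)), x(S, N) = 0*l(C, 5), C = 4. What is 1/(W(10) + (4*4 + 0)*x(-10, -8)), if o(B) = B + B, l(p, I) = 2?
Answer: √3/9 ≈ 0.19245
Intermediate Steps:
o(B) = 2*B
x(S, N) = 0 (x(S, N) = 0*2 = 0)
W(u) = √(7 + 2*u)
1/(W(10) + (4*4 + 0)*x(-10, -8)) = 1/(√(7 + 2*10) + (4*4 + 0)*0) = 1/(√(7 + 20) + (16 + 0)*0) = 1/(√27 + 16*0) = 1/(3*√3 + 0) = 1/(3*√3) = √3/9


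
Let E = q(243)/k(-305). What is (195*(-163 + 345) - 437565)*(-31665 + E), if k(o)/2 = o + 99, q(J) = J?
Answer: 5245560112725/412 ≈ 1.2732e+10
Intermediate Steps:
k(o) = 198 + 2*o (k(o) = 2*(o + 99) = 2*(99 + o) = 198 + 2*o)
E = -243/412 (E = 243/(198 + 2*(-305)) = 243/(198 - 610) = 243/(-412) = 243*(-1/412) = -243/412 ≈ -0.58981)
(195*(-163 + 345) - 437565)*(-31665 + E) = (195*(-163 + 345) - 437565)*(-31665 - 243/412) = (195*182 - 437565)*(-13046223/412) = (35490 - 437565)*(-13046223/412) = -402075*(-13046223/412) = 5245560112725/412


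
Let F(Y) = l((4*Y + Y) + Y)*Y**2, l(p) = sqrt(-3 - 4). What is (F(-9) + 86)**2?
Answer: -38531 + 13932*I*sqrt(7) ≈ -38531.0 + 36861.0*I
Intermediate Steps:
l(p) = I*sqrt(7) (l(p) = sqrt(-7) = I*sqrt(7))
F(Y) = I*sqrt(7)*Y**2 (F(Y) = (I*sqrt(7))*Y**2 = I*sqrt(7)*Y**2)
(F(-9) + 86)**2 = (I*sqrt(7)*(-9)**2 + 86)**2 = (I*sqrt(7)*81 + 86)**2 = (81*I*sqrt(7) + 86)**2 = (86 + 81*I*sqrt(7))**2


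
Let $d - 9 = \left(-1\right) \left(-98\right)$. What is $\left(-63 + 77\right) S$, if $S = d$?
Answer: $1498$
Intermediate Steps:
$d = 107$ ($d = 9 - -98 = 9 + 98 = 107$)
$S = 107$
$\left(-63 + 77\right) S = \left(-63 + 77\right) 107 = 14 \cdot 107 = 1498$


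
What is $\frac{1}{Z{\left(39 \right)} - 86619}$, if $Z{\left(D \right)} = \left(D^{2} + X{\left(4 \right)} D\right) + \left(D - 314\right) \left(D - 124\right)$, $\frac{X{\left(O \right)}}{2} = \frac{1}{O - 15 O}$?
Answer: $- \frac{28}{1728283} \approx -1.6201 \cdot 10^{-5}$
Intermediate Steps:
$X{\left(O \right)} = - \frac{1}{7 O}$ ($X{\left(O \right)} = \frac{2}{O - 15 O} = \frac{2}{\left(-14\right) O} = 2 \left(- \frac{1}{14 O}\right) = - \frac{1}{7 O}$)
$Z{\left(D \right)} = D^{2} - \frac{D}{28} + \left(-314 + D\right) \left(-124 + D\right)$ ($Z{\left(D \right)} = \left(D^{2} + - \frac{1}{7 \cdot 4} D\right) + \left(D - 314\right) \left(D - 124\right) = \left(D^{2} + \left(- \frac{1}{7}\right) \frac{1}{4} D\right) + \left(-314 + D\right) \left(-124 + D\right) = \left(D^{2} - \frac{D}{28}\right) + \left(-314 + D\right) \left(-124 + D\right) = D^{2} - \frac{D}{28} + \left(-314 + D\right) \left(-124 + D\right)$)
$\frac{1}{Z{\left(39 \right)} - 86619} = \frac{1}{\left(38936 + 2 \cdot 39^{2} - \frac{478335}{28}\right) - 86619} = \frac{1}{\left(38936 + 2 \cdot 1521 - \frac{478335}{28}\right) - 86619} = \frac{1}{\left(38936 + 3042 - \frac{478335}{28}\right) - 86619} = \frac{1}{\frac{697049}{28} - 86619} = \frac{1}{- \frac{1728283}{28}} = - \frac{28}{1728283}$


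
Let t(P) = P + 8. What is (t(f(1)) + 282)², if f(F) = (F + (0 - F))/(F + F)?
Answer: 84100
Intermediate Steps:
f(F) = 0 (f(F) = (F - F)/((2*F)) = 0*(1/(2*F)) = 0)
t(P) = 8 + P
(t(f(1)) + 282)² = ((8 + 0) + 282)² = (8 + 282)² = 290² = 84100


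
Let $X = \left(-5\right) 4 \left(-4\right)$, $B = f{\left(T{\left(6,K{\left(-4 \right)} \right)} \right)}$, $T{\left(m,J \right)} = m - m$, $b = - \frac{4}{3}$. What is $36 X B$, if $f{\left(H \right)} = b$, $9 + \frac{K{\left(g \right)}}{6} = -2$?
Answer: $-3840$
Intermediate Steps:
$K{\left(g \right)} = -66$ ($K{\left(g \right)} = -54 + 6 \left(-2\right) = -54 - 12 = -66$)
$b = - \frac{4}{3}$ ($b = \left(-4\right) \frac{1}{3} = - \frac{4}{3} \approx -1.3333$)
$T{\left(m,J \right)} = 0$
$f{\left(H \right)} = - \frac{4}{3}$
$B = - \frac{4}{3} \approx -1.3333$
$X = 80$ ($X = \left(-20\right) \left(-4\right) = 80$)
$36 X B = 36 \cdot 80 \left(- \frac{4}{3}\right) = 2880 \left(- \frac{4}{3}\right) = -3840$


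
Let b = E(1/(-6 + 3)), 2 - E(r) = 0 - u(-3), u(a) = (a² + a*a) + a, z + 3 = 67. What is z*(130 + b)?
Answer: 9408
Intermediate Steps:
z = 64 (z = -3 + 67 = 64)
u(a) = a + 2*a² (u(a) = (a² + a²) + a = 2*a² + a = a + 2*a²)
E(r) = 17 (E(r) = 2 - (0 - (-3)*(1 + 2*(-3))) = 2 - (0 - (-3)*(1 - 6)) = 2 - (0 - (-3)*(-5)) = 2 - (0 - 1*15) = 2 - (0 - 15) = 2 - 1*(-15) = 2 + 15 = 17)
b = 17
z*(130 + b) = 64*(130 + 17) = 64*147 = 9408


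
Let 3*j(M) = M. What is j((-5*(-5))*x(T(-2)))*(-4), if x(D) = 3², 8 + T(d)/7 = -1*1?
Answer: -300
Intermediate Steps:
T(d) = -63 (T(d) = -56 + 7*(-1*1) = -56 + 7*(-1) = -56 - 7 = -63)
x(D) = 9
j(M) = M/3
j((-5*(-5))*x(T(-2)))*(-4) = ((-5*(-5)*9)/3)*(-4) = ((25*9)/3)*(-4) = ((⅓)*225)*(-4) = 75*(-4) = -300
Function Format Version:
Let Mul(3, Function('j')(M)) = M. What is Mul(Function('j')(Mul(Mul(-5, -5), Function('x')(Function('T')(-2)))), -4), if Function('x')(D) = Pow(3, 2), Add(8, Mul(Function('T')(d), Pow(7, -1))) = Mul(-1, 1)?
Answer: -300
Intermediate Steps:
Function('T')(d) = -63 (Function('T')(d) = Add(-56, Mul(7, Mul(-1, 1))) = Add(-56, Mul(7, -1)) = Add(-56, -7) = -63)
Function('x')(D) = 9
Function('j')(M) = Mul(Rational(1, 3), M)
Mul(Function('j')(Mul(Mul(-5, -5), Function('x')(Function('T')(-2)))), -4) = Mul(Mul(Rational(1, 3), Mul(Mul(-5, -5), 9)), -4) = Mul(Mul(Rational(1, 3), Mul(25, 9)), -4) = Mul(Mul(Rational(1, 3), 225), -4) = Mul(75, -4) = -300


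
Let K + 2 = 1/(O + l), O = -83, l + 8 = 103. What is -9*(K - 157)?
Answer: 5721/4 ≈ 1430.3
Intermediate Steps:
l = 95 (l = -8 + 103 = 95)
K = -23/12 (K = -2 + 1/(-83 + 95) = -2 + 1/12 = -23/12 ≈ -1.9167)
-9*(K - 157) = -9*(-23/12 - 157) = -9*(-1907/12) = 5721/4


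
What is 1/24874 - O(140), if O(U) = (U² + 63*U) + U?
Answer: -710401439/24874 ≈ -28560.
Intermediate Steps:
O(U) = U² + 64*U
1/24874 - O(140) = 1/24874 - 140*(64 + 140) = 1/24874 - 140*204 = 1/24874 - 1*28560 = 1/24874 - 28560 = -710401439/24874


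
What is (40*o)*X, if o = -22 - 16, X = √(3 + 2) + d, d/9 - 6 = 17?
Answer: -314640 - 1520*√5 ≈ -3.1804e+5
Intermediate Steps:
d = 207 (d = 54 + 9*17 = 54 + 153 = 207)
X = 207 + √5 (X = √(3 + 2) + 207 = √5 + 207 = 207 + √5 ≈ 209.24)
o = -38
(40*o)*X = (40*(-38))*(207 + √5) = -1520*(207 + √5) = -314640 - 1520*√5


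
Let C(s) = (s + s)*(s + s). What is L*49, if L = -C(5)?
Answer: -4900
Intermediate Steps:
C(s) = 4*s² (C(s) = (2*s)*(2*s) = 4*s²)
L = -100 (L = -4*5² = -4*25 = -1*100 = -100)
L*49 = -100*49 = -4900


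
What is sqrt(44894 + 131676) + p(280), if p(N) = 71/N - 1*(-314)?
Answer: 87991/280 + sqrt(176570) ≈ 734.46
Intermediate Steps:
p(N) = 314 + 71/N (p(N) = 71/N + 314 = 314 + 71/N)
sqrt(44894 + 131676) + p(280) = sqrt(44894 + 131676) + (314 + 71/280) = sqrt(176570) + (314 + 71*(1/280)) = sqrt(176570) + (314 + 71/280) = sqrt(176570) + 87991/280 = 87991/280 + sqrt(176570)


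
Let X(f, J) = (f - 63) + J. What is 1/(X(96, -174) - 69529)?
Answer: -1/69670 ≈ -1.4353e-5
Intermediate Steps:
X(f, J) = -63 + J + f (X(f, J) = (-63 + f) + J = -63 + J + f)
1/(X(96, -174) - 69529) = 1/((-63 - 174 + 96) - 69529) = 1/(-141 - 69529) = 1/(-69670) = -1/69670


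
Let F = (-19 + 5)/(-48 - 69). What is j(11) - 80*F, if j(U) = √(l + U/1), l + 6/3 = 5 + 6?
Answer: -1120/117 + 2*√5 ≈ -5.1005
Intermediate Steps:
l = 9 (l = -2 + (5 + 6) = -2 + 11 = 9)
j(U) = √(9 + U) (j(U) = √(9 + U/1) = √(9 + U*1) = √(9 + U))
F = 14/117 (F = -14/(-117) = -14*(-1/117) = 14/117 ≈ 0.11966)
j(11) - 80*F = √(9 + 11) - 80*14/117 = √20 - 1120/117 = 2*√5 - 1120/117 = -1120/117 + 2*√5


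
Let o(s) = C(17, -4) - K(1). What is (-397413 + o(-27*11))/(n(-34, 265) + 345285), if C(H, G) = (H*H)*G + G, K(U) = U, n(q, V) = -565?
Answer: -199287/172360 ≈ -1.1562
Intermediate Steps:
C(H, G) = G + G*H² (C(H, G) = H²*G + G = G*H² + G = G + G*H²)
o(s) = -1161 (o(s) = -4*(1 + 17²) - 1*1 = -4*(1 + 289) - 1 = -4*290 - 1 = -1160 - 1 = -1161)
(-397413 + o(-27*11))/(n(-34, 265) + 345285) = (-397413 - 1161)/(-565 + 345285) = -398574/344720 = -398574*1/344720 = -199287/172360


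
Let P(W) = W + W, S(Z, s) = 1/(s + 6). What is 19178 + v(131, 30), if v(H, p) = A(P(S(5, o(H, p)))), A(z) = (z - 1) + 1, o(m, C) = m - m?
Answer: 57535/3 ≈ 19178.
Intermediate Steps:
o(m, C) = 0
S(Z, s) = 1/(6 + s)
P(W) = 2*W
A(z) = z (A(z) = (-1 + z) + 1 = z)
v(H, p) = ⅓ (v(H, p) = 2/(6 + 0) = 2/6 = 2*(⅙) = ⅓)
19178 + v(131, 30) = 19178 + ⅓ = 57535/3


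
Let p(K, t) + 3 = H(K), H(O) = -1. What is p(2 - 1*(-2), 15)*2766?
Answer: -11064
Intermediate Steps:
p(K, t) = -4 (p(K, t) = -3 - 1 = -4)
p(2 - 1*(-2), 15)*2766 = -4*2766 = -11064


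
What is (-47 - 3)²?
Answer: 2500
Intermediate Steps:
(-47 - 3)² = (-50)² = 2500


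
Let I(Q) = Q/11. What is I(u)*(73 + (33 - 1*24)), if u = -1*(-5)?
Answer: 410/11 ≈ 37.273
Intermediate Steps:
u = 5
I(Q) = Q/11 (I(Q) = Q*(1/11) = Q/11)
I(u)*(73 + (33 - 1*24)) = ((1/11)*5)*(73 + (33 - 1*24)) = 5*(73 + (33 - 24))/11 = 5*(73 + 9)/11 = (5/11)*82 = 410/11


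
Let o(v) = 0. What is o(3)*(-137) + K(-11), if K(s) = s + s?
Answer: -22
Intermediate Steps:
K(s) = 2*s
o(3)*(-137) + K(-11) = 0*(-137) + 2*(-11) = 0 - 22 = -22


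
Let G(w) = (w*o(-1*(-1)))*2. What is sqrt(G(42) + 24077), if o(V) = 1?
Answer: sqrt(24161) ≈ 155.44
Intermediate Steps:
G(w) = 2*w (G(w) = (w*1)*2 = w*2 = 2*w)
sqrt(G(42) + 24077) = sqrt(2*42 + 24077) = sqrt(84 + 24077) = sqrt(24161)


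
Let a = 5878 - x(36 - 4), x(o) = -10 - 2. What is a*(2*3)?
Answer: 35340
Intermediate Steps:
x(o) = -12
a = 5890 (a = 5878 - 1*(-12) = 5878 + 12 = 5890)
a*(2*3) = 5890*(2*3) = 5890*6 = 35340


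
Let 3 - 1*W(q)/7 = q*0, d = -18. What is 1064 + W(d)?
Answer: 1085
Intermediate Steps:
W(q) = 21 (W(q) = 21 - 7*q*0 = 21 - 7*0 = 21 + 0 = 21)
1064 + W(d) = 1064 + 21 = 1085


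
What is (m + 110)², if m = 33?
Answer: 20449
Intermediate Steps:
(m + 110)² = (33 + 110)² = 143² = 20449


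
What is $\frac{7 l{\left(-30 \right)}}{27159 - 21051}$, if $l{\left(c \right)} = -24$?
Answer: $- \frac{14}{509} \approx -0.027505$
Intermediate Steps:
$\frac{7 l{\left(-30 \right)}}{27159 - 21051} = \frac{7 \left(-24\right)}{27159 - 21051} = - \frac{168}{27159 - 21051} = - \frac{168}{6108} = \left(-168\right) \frac{1}{6108} = - \frac{14}{509}$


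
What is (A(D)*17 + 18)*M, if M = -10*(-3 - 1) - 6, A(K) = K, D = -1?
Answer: 34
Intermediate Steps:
M = 34 (M = -10*(-4) - 6 = 40 - 6 = 34)
(A(D)*17 + 18)*M = (-1*17 + 18)*34 = (-17 + 18)*34 = 1*34 = 34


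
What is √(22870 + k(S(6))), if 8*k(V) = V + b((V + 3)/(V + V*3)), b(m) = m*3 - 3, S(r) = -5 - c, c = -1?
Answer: √5854502/16 ≈ 151.23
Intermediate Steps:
S(r) = -4 (S(r) = -5 - 1*(-1) = -5 + 1 = -4)
b(m) = -3 + 3*m (b(m) = 3*m - 3 = -3 + 3*m)
k(V) = -3/8 + V/8 + 3*(3 + V)/(32*V) (k(V) = (V + (-3 + 3*((V + 3)/(V + V*3))))/8 = (V + (-3 + 3*((3 + V)/(V + 3*V))))/8 = (V + (-3 + 3*((3 + V)/((4*V)))))/8 = (V + (-3 + 3*((3 + V)*(1/(4*V)))))/8 = (V + (-3 + 3*((3 + V)/(4*V))))/8 = (V + (-3 + 3*(3 + V)/(4*V)))/8 = (-3 + V + 3*(3 + V)/(4*V))/8 = -3/8 + V/8 + 3*(3 + V)/(32*V))
√(22870 + k(S(6))) = √(22870 + (-9/32 + (⅛)*(-4) + (9/32)/(-4))) = √(22870 + (-9/32 - ½ + (9/32)*(-¼))) = √(22870 + (-9/32 - ½ - 9/128)) = √(22870 - 109/128) = √(2927251/128) = √5854502/16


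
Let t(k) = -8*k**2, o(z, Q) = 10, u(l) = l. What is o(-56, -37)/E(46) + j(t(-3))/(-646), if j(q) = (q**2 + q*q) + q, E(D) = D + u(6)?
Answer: -132233/8398 ≈ -15.746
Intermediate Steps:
E(D) = 6 + D (E(D) = D + 6 = 6 + D)
j(q) = q + 2*q**2 (j(q) = (q**2 + q**2) + q = 2*q**2 + q = q + 2*q**2)
o(-56, -37)/E(46) + j(t(-3))/(-646) = 10/(6 + 46) + ((-8*(-3)**2)*(1 + 2*(-8*(-3)**2)))/(-646) = 10/52 + ((-8*9)*(1 + 2*(-8*9)))*(-1/646) = 10*(1/52) - 72*(1 + 2*(-72))*(-1/646) = 5/26 - 72*(1 - 144)*(-1/646) = 5/26 - 72*(-143)*(-1/646) = 5/26 + 10296*(-1/646) = 5/26 - 5148/323 = -132233/8398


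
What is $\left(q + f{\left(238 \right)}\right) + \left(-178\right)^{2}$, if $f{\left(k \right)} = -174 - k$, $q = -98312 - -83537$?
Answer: $16497$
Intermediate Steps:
$q = -14775$ ($q = -98312 + 83537 = -14775$)
$\left(q + f{\left(238 \right)}\right) + \left(-178\right)^{2} = \left(-14775 - 412\right) + \left(-178\right)^{2} = \left(-14775 - 412\right) + 31684 = -15187 + 31684 = 16497$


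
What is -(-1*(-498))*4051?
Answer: -2017398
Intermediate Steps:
-(-1*(-498))*4051 = -498*4051 = -1*2017398 = -2017398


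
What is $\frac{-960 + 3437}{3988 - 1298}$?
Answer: $\frac{2477}{2690} \approx 0.92082$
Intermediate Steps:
$\frac{-960 + 3437}{3988 - 1298} = \frac{2477}{2690}$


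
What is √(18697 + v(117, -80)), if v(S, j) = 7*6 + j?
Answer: √18659 ≈ 136.60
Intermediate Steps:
v(S, j) = 42 + j
√(18697 + v(117, -80)) = √(18697 + (42 - 80)) = √(18697 - 38) = √18659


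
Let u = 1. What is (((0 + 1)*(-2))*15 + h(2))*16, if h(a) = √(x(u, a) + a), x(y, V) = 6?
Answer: -480 + 32*√2 ≈ -434.75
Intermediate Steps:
h(a) = √(6 + a)
(((0 + 1)*(-2))*15 + h(2))*16 = (((0 + 1)*(-2))*15 + √(6 + 2))*16 = ((1*(-2))*15 + √8)*16 = (-2*15 + 2*√2)*16 = (-30 + 2*√2)*16 = -480 + 32*√2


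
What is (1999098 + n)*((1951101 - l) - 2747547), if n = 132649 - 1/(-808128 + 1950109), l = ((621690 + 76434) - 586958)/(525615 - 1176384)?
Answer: -22136185326677437556864/13037997077 ≈ -1.6978e+12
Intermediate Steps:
l = -111166/650769 (l = (698124 - 586958)/(-650769) = 111166*(-1/650769) = -111166/650769 ≈ -0.17082)
n = 151482637668/1141981 (n = 132649 - 1/1141981 = 151482637668/1141981 ≈ 1.3265e+5)
(1999098 + n)*((1951101 - l) - 2747547) = (1999098 + 151482637668/1141981)*((1951101 - 1*(-111166/650769)) - 2747547) = 2434414570806*((1951101 + 111166/650769) - 2747547)/1141981 = 2434414570806*(1269716157835/650769 - 2747547)/1141981 = (2434414570806/1141981)*(-518302255808/650769) = -22136185326677437556864/13037997077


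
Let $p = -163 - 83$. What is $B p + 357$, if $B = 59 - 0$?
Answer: $-14157$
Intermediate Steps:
$B = 59$ ($B = 59 + 0 = 59$)
$p = -246$
$B p + 357 = 59 \left(-246\right) + 357 = -14514 + 357 = -14157$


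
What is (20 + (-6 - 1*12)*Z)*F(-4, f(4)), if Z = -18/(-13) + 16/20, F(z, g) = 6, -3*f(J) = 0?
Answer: -7536/65 ≈ -115.94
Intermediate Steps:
f(J) = 0 (f(J) = -1/3*0 = 0)
Z = 142/65 (Z = -18*(-1/13) + 16*(1/20) = 18/13 + 4/5 = 142/65 ≈ 2.1846)
(20 + (-6 - 1*12)*Z)*F(-4, f(4)) = (20 + (-6 - 1*12)*(142/65))*6 = (20 + (-6 - 12)*(142/65))*6 = (20 - 18*142/65)*6 = (20 - 2556/65)*6 = -1256/65*6 = -7536/65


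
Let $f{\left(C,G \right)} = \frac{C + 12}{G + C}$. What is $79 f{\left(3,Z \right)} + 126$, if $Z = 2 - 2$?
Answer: $521$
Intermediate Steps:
$Z = 0$
$f{\left(C,G \right)} = \frac{12 + C}{C + G}$
$79 f{\left(3,Z \right)} + 126 = 79 \frac{12 + 3}{3 + 0} + 126 = 79 \cdot \frac{1}{3} \cdot 15 + 126 = 79 \cdot 5 + 126 = 395 + 126 = 521$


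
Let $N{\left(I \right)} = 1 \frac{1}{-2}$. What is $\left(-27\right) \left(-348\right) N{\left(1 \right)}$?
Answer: $-4698$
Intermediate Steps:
$N{\left(I \right)} = - \frac{1}{2}$ ($N{\left(I \right)} = 1 \left(- \frac{1}{2}\right) = - \frac{1}{2}$)
$\left(-27\right) \left(-348\right) N{\left(1 \right)} = \left(-27\right) \left(-348\right) \left(- \frac{1}{2}\right) = 9396 \left(- \frac{1}{2}\right) = -4698$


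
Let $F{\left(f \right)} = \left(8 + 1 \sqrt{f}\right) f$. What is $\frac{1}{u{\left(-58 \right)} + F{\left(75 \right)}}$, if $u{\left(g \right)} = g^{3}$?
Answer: $- \frac{194512}{37834496269} - \frac{375 \sqrt{3}}{37834496269} \approx -5.1583 \cdot 10^{-6}$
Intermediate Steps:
$F{\left(f \right)} = f \left(8 + \sqrt{f}\right)$ ($F{\left(f \right)} = \left(8 + \sqrt{f}\right) f = f \left(8 + \sqrt{f}\right)$)
$\frac{1}{u{\left(-58 \right)} + F{\left(75 \right)}} = \frac{1}{\left(-58\right)^{3} + \left(75^{\frac{3}{2}} + 8 \cdot 75\right)} = \frac{1}{-195112 + \left(375 \sqrt{3} + 600\right)} = \frac{1}{-195112 + \left(600 + 375 \sqrt{3}\right)} = \frac{1}{-194512 + 375 \sqrt{3}}$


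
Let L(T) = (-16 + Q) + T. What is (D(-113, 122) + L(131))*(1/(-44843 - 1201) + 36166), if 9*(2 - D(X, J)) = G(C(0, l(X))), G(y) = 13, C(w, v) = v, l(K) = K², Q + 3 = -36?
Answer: 1147341611767/414396 ≈ 2.7687e+6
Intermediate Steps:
Q = -39 (Q = -3 - 36 = -39)
D(X, J) = 5/9 (D(X, J) = 2 - ⅑*13 = 2 - 13/9 = 5/9)
L(T) = -55 + T (L(T) = (-16 - 39) + T = -55 + T)
(D(-113, 122) + L(131))*(1/(-44843 - 1201) + 36166) = (5/9 + (-55 + 131))*(1/(-44843 - 1201) + 36166) = (5/9 + 76)*(1/(-46044) + 36166) = 689*(-1/46044 + 36166)/9 = (689/9)*(1665227303/46044) = 1147341611767/414396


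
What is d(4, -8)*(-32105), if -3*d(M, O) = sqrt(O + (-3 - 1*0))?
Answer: 32105*I*sqrt(11)/3 ≈ 35493.0*I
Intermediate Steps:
d(M, O) = -sqrt(-3 + O)/3 (d(M, O) = -sqrt(O + (-3 - 1*0))/3 = -sqrt(O + (-3 + 0))/3 = -sqrt(O - 3)/3 = -sqrt(-3 + O)/3)
d(4, -8)*(-32105) = -sqrt(-3 - 8)/3*(-32105) = -I*sqrt(11)/3*(-32105) = 32105*I*sqrt(11)/3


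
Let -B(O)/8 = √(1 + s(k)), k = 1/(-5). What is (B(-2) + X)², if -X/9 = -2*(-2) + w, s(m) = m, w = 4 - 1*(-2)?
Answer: 40756/5 + 576*√5 ≈ 9439.2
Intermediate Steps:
w = 6 (w = 4 + 2 = 6)
k = -⅕ ≈ -0.20000
B(O) = -16*√5/5 (B(O) = -8*√(1 - ⅕) = -16*√5/5)
X = -90 (X = -9*(-2*(-2) + 6) = -9*(4 + 6) = -9*10 = -90)
(B(-2) + X)² = (-16*√5/5 - 90)² = (-90 - 16*√5/5)²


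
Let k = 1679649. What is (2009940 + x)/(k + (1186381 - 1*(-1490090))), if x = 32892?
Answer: 85118/181505 ≈ 0.46896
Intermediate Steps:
(2009940 + x)/(k + (1186381 - 1*(-1490090))) = (2009940 + 32892)/(1679649 + (1186381 - 1*(-1490090))) = 2042832/(1679649 + (1186381 + 1490090)) = 2042832/(1679649 + 2676471) = 2042832/4356120 = 2042832*(1/4356120) = 85118/181505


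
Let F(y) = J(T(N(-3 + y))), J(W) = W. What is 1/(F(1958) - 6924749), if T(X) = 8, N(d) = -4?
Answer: -1/6924741 ≈ -1.4441e-7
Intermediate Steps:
F(y) = 8
1/(F(1958) - 6924749) = 1/(8 - 6924749) = 1/(-6924741) = -1/6924741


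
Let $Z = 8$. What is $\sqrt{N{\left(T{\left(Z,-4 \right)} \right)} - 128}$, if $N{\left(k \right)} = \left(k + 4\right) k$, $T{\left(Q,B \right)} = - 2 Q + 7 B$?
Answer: $4 \sqrt{102} \approx 40.398$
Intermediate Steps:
$N{\left(k \right)} = k \left(4 + k\right)$ ($N{\left(k \right)} = \left(4 + k\right) k = k \left(4 + k\right)$)
$\sqrt{N{\left(T{\left(Z,-4 \right)} \right)} - 128} = \sqrt{\left(\left(-2\right) 8 + 7 \left(-4\right)\right) \left(4 + \left(\left(-2\right) 8 + 7 \left(-4\right)\right)\right) - 128} = \sqrt{\left(-16 - 28\right) \left(4 - 44\right) - 128} = \sqrt{- 44 \left(4 - 44\right) - 128} = \sqrt{\left(-44\right) \left(-40\right) - 128} = \sqrt{1760 - 128} = \sqrt{1632} = 4 \sqrt{102}$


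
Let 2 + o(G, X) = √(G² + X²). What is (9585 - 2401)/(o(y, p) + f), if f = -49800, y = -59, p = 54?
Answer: -357777568/2480232807 - 7184*√6397/2480232807 ≈ -0.14448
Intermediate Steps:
o(G, X) = -2 + √(G² + X²)
(9585 - 2401)/(o(y, p) + f) = (9585 - 2401)/((-2 + √((-59)² + 54²)) - 49800) = 7184/((-2 + √(3481 + 2916)) - 49800) = 7184/((-2 + √6397) - 49800) = 7184/(-49802 + √6397)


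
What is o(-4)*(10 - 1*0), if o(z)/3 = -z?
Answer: 120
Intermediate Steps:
o(z) = -3*z (o(z) = 3*(-z) = -3*z)
o(-4)*(10 - 1*0) = (-3*(-4))*(10 - 1*0) = 12*(10 + 0) = 12*10 = 120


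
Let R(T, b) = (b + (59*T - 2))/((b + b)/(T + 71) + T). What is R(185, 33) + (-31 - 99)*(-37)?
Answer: 115460618/23713 ≈ 4869.1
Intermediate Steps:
R(T, b) = (-2 + b + 59*T)/(T + 2*b/(71 + T)) (R(T, b) = (b + (-2 + 59*T))/((2*b)/(71 + T) + T) = (-2 + b + 59*T)/(2*b/(71 + T) + T) = (-2 + b + 59*T)/(T + 2*b/(71 + T)))
R(185, 33) + (-31 - 99)*(-37) = (-142 + 59*185² + 71*33 + 4187*185 + 185*33)/(185² + 2*33 + 71*185) + (-31 - 99)*(-37) = (-142 + 59*34225 + 2343 + 774595 + 6105)/(34225 + 66 + 13135) - 130*(-37) = (-142 + 2019275 + 2343 + 774595 + 6105)/47426 + 4810 = (1/47426)*2802176 + 4810 = 1401088/23713 + 4810 = 115460618/23713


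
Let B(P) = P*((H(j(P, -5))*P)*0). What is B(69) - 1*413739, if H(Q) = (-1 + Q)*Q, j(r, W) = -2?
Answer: -413739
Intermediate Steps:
H(Q) = Q*(-1 + Q)
B(P) = 0 (B(P) = P*(((-2*(-1 - 2))*P)*0) = P*(((-2*(-3))*P)*0) = P*((6*P)*0) = P*0 = 0)
B(69) - 1*413739 = 0 - 1*413739 = 0 - 413739 = -413739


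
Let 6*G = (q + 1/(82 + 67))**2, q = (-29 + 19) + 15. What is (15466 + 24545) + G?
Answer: 2665130891/66603 ≈ 40015.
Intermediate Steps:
q = 5 (q = -10 + 15 = 5)
G = 278258/66603 (G = (5 + 1/(82 + 67))**2/6 = (5 + 1/149)**2/6 = (746/149)**2/6 = (1/6)*(556516/22201) = 278258/66603 ≈ 4.1779)
(15466 + 24545) + G = (15466 + 24545) + 278258/66603 = 40011 + 278258/66603 = 2665130891/66603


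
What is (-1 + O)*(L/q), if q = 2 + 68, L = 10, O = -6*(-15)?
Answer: 89/7 ≈ 12.714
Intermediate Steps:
O = 90
q = 70
(-1 + O)*(L/q) = (-1 + 90)*(10/70) = 89*(10*(1/70)) = 89*(1/7) = 89/7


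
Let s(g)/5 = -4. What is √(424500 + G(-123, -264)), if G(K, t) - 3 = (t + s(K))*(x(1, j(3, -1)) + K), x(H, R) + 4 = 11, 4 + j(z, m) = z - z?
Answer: √457447 ≈ 676.35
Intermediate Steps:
j(z, m) = -4 (j(z, m) = -4 + (z - z) = -4 + 0 = -4)
x(H, R) = 7 (x(H, R) = -4 + 11 = 7)
s(g) = -20 (s(g) = 5*(-4) = -20)
G(K, t) = 3 + (-20 + t)*(7 + K) (G(K, t) = 3 + (t - 20)*(7 + K) = 3 + (-20 + t)*(7 + K))
√(424500 + G(-123, -264)) = √(424500 + (-137 - 20*(-123) + 7*(-264) - 123*(-264))) = √(424500 + (-137 + 2460 - 1848 + 32472)) = √(424500 + 32947) = √457447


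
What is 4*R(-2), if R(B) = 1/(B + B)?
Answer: -1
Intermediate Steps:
R(B) = 1/(2*B)
4*R(-2) = 4*((½)/(-2)) = 4*((½)*(-½)) = 4*(-¼) = -1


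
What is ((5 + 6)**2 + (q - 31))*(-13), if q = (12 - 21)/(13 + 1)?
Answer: -16263/14 ≈ -1161.6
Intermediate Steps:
q = -9/14 ≈ -0.64286
((5 + 6)**2 + (q - 31))*(-13) = ((5 + 6)**2 + (-9/14 - 31))*(-13) = (11**2 - 443/14)*(-13) = (121 - 443/14)*(-13) = (1251/14)*(-13) = -16263/14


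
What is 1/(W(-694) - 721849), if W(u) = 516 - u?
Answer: -1/720639 ≈ -1.3877e-6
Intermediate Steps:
1/(W(-694) - 721849) = 1/((516 - 1*(-694)) - 721849) = 1/((516 + 694) - 721849) = 1/(1210 - 721849) = 1/(-720639) = -1/720639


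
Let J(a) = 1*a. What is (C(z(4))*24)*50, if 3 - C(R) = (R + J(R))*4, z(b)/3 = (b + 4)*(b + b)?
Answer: -1839600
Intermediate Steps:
J(a) = a
z(b) = 6*b*(4 + b) (z(b) = 3*((b + 4)*(b + b)) = 3*((4 + b)*(2*b)) = 3*(2*b*(4 + b)) = 6*b*(4 + b))
C(R) = 3 - 8*R (C(R) = 3 - (R + R)*4 = 3 - 2*R*4 = 3 - 8*R)
(C(z(4))*24)*50 = ((3 - 48*4*(4 + 4))*24)*50 = ((3 - 48*4*8)*24)*50 = ((3 - 8*192)*24)*50 = ((3 - 1536)*24)*50 = -1533*24*50 = -36792*50 = -1839600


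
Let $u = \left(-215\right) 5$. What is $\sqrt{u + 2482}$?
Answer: $\sqrt{1407} \approx 37.51$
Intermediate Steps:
$u = -1075$
$\sqrt{u + 2482} = \sqrt{-1075 + 2482} = \sqrt{1407}$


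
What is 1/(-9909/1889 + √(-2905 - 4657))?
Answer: -18718101/27081831683 - 3568321*I*√7562/27081831683 ≈ -0.00069117 - 0.011458*I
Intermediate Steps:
1/(-9909/1889 + √(-2905 - 4657)) = 1/(-9909*1/1889 + √(-7562)) = 1/(-9909/1889 + I*√7562)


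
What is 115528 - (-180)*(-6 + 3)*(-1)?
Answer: 116068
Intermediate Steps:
115528 - (-180)*(-6 + 3)*(-1) = 115528 - (-180)*(-3*(-1)) = 115528 - (-180)*3 = 115528 - 1*(-540) = 115528 + 540 = 116068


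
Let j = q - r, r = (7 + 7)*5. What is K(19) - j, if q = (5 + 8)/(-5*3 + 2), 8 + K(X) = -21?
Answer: 42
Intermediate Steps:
K(X) = -29 (K(X) = -8 - 21 = -29)
r = 70 (r = 14*5 = 70)
q = -1 (q = 13/(-15 + 2) = 13/(-13) = -1/13*13 = -1)
j = -71 (j = -1 - 1*70 = -1 - 70 = -71)
K(19) - j = -29 - 1*(-71) = -29 + 71 = 42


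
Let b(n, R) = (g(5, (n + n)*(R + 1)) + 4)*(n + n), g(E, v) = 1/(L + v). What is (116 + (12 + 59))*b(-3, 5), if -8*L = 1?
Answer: -75768/17 ≈ -4456.9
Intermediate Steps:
L = -1/8 (L = -1/8*1 = -1/8 ≈ -0.12500)
g(E, v) = 1/(-1/8 + v)
b(n, R) = 2*n*(4 + 8/(-1 + 16*n*(1 + R))) (b(n, R) = (8/(-1 + 8*((n + n)*(R + 1))) + 4)*(n + n) = (8/(-1 + 8*((2*n)*(1 + R))) + 4)*(2*n) = (8/(-1 + 8*(2*n*(1 + R))) + 4)*(2*n) = (8/(-1 + 16*n*(1 + R)) + 4)*(2*n) = (4 + 8/(-1 + 16*n*(1 + R)))*(2*n) = 2*n*(4 + 8/(-1 + 16*n*(1 + R))))
(116 + (12 + 59))*b(-3, 5) = (116 + (12 + 59))*(8*(-3)*(1 + 16*(-3)*(1 + 5))/(-1 + 16*(-3)*(1 + 5))) = (116 + 71)*(8*(-3)*(1 + 16*(-3)*6)/(-1 + 16*(-3)*6)) = 187*(8*(-3)*(1 - 288)/(-1 - 288)) = 187*(8*(-3)*(-287)/(-289)) = 187*(8*(-3)*(-1/289)*(-287)) = 187*(-6888/289) = -75768/17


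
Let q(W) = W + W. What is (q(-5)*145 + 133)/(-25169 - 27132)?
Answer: 1317/52301 ≈ 0.025181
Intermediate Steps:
q(W) = 2*W
(q(-5)*145 + 133)/(-25169 - 27132) = ((2*(-5))*145 + 133)/(-25169 - 27132) = (-10*145 + 133)/(-52301) = (-1450 + 133)*(-1/52301) = -1317*(-1/52301) = 1317/52301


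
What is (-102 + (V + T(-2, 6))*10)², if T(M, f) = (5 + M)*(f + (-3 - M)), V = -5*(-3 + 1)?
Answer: 21904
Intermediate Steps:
V = 10 (V = -5*(-2) = 10)
T(M, f) = (5 + M)*(-3 + f - M)
(-102 + (V + T(-2, 6))*10)² = (-102 + (10 + (-15 - 1*(-2)² - 8*(-2) + 5*6 - 2*6))*10)² = (-102 + (10 + (-15 - 1*4 + 16 + 30 - 12))*10)² = (-102 + (10 + (-15 - 4 + 16 + 30 - 12))*10)² = (-102 + (10 + 15)*10)² = (-102 + 25*10)² = (-102 + 250)² = 148² = 21904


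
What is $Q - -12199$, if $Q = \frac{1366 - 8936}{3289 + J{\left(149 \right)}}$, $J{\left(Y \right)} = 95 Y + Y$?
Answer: $\frac{214609437}{17593} \approx 12199.0$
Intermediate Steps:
$J{\left(Y \right)} = 96 Y$
$Q = - \frac{7570}{17593}$ ($Q = \frac{1366 - 8936}{3289 + 96 \cdot 149} = - \frac{7570}{3289 + 14304} = - \frac{7570}{17593} \approx -0.43028$)
$Q - -12199 = - \frac{7570}{17593} - -12199 = - \frac{7570}{17593} + 12199 = \frac{214609437}{17593}$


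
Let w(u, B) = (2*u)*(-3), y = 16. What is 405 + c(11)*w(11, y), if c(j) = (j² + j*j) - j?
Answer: -14841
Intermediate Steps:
c(j) = -j + 2*j² (c(j) = (j² + j²) - j = 2*j² - j = -j + 2*j²)
w(u, B) = -6*u
405 + c(11)*w(11, y) = 405 + (11*(-1 + 2*11))*(-6*11) = 405 + (11*(-1 + 22))*(-66) = 405 + (11*21)*(-66) = 405 + 231*(-66) = 405 - 15246 = -14841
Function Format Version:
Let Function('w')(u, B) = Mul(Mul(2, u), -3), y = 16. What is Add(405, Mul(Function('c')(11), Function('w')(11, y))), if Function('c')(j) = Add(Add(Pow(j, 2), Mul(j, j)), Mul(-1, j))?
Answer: -14841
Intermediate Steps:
Function('c')(j) = Add(Mul(-1, j), Mul(2, Pow(j, 2))) (Function('c')(j) = Add(Add(Pow(j, 2), Pow(j, 2)), Mul(-1, j)) = Add(Mul(2, Pow(j, 2)), Mul(-1, j)) = Add(Mul(-1, j), Mul(2, Pow(j, 2))))
Function('w')(u, B) = Mul(-6, u)
Add(405, Mul(Function('c')(11), Function('w')(11, y))) = Add(405, Mul(Mul(11, Add(-1, Mul(2, 11))), Mul(-6, 11))) = Add(405, Mul(Mul(11, Add(-1, 22)), -66)) = Add(405, Mul(Mul(11, 21), -66)) = Add(405, Mul(231, -66)) = Add(405, -15246) = -14841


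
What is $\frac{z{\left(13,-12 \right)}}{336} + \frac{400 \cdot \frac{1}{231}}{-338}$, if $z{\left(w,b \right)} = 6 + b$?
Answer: $- \frac{7177}{312312} \approx -0.02298$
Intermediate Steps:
$\frac{z{\left(13,-12 \right)}}{336} + \frac{400 \cdot \frac{1}{231}}{-338} = \frac{6 - 12}{336} + \frac{400 \cdot \frac{1}{231}}{-338} = \left(-6\right) \frac{1}{336} + 400 \cdot \frac{1}{231} \left(- \frac{1}{338}\right) = - \frac{1}{56} + \frac{400}{231} \left(- \frac{1}{338}\right) = - \frac{1}{56} - \frac{200}{39039} = - \frac{7177}{312312}$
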